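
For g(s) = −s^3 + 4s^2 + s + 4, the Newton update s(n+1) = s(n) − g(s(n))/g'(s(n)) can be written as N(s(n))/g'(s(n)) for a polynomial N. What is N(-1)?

2

g'(s) = −3s^2 + 8s + 1.
N(s) = s·g'(s) − g(s) = s·(−3s^2 + 8s + 1) − (−s^3 + 4s^2 + s + 4) = −2s^3 + 4s^2 − 4.
N(-1) = 2.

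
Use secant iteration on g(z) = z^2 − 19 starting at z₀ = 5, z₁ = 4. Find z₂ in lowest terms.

13/3

g(5) = 6, g(4) = −3. z₂ = 4 − (−3)·(4 − 5)/((−3) − 6) = 13/3.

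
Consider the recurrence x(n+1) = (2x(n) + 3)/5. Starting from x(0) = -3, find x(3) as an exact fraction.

93/125

x(1) = (2·(-3) + 3)/5 = -3/5.
x(2) = (2·(-3/5) + 3)/5 = 9/25.
x(3) = (2·(9/25) + 3)/5 = 93/125.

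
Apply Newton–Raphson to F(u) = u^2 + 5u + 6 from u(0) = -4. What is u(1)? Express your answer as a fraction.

F'(u) = 2u + 5.
F(-4) = 2, F'(-4) = -3, so u(1) = (-4) - 2/(-3) = -10/3.

-10/3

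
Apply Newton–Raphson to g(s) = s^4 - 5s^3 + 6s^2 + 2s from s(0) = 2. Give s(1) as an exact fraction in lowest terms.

4

g'(s) = 4s^3 - 15s^2 + 12s + 2.
g(2) = 4, g'(2) = -2, so s(1) = 2 - 4/(-2) = 4.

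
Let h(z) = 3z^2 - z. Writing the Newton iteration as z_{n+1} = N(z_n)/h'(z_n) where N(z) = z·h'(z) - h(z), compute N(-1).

3

h'(z) = 6z - 1.
N(z) = z·h'(z) - h(z) = z·(6z - 1) - (3z^2 - z) = 3z^2.
N(-1) = 3.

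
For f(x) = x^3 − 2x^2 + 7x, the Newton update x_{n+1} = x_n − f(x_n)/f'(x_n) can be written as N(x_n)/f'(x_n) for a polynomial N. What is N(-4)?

f'(x) = 3x^2 − 4x + 7.
N(x) = x·f'(x) − f(x) = x·(3x^2 − 4x + 7) − (x^3 − 2x^2 + 7x) = 2x^3 − 2x^2.
N(-4) = −160.

−160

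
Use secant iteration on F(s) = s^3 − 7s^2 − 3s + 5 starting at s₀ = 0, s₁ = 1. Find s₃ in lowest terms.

325/487

F(0) = 5, F(1) = −4. s₂ = 1 − (−4)·(1 − 0)/((−4) − 5) = 5/9.
F(1) = −4, F(5/9) = 980/729. s₃ = (5/9) − (980/729)·((5/9) − 1)/((980/729) − (−4)) = 325/487.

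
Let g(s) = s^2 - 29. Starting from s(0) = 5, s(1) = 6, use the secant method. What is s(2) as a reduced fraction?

59/11

g(5) = -4, g(6) = 7. s(2) = 6 - 7·(6 - 5)/(7 - (-4)) = 59/11.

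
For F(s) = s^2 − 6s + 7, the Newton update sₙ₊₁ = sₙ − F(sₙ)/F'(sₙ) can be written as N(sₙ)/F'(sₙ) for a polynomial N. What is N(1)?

−6

F'(s) = 2s − 6.
N(s) = s·F'(s) − F(s) = s·(2s − 6) − (s^2 − 6s + 7) = s^2 − 7.
N(1) = −6.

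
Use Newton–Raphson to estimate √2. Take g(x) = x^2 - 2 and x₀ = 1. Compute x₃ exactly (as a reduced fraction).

g'(x) = 2x.
g(1) = -1, g'(1) = 2, so x₁ = 1 - (-1)/2 = 3/2.
g(3/2) = 1/4, g'(3/2) = 3, so x₂ = (3/2) - (1/4)/3 = 17/12.
g(17/12) = 1/144, g'(17/12) = 17/6, so x₃ = (17/12) - (1/144)/(17/6) = 577/408.

577/408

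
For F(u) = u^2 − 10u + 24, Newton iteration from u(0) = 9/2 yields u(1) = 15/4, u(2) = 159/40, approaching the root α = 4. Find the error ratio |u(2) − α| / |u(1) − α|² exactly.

2/5

u(1) − α = 15/4 − 4 = −1/4, so |u(1) − α| = 1/4.
u(2) − α = 159/40 − 4 = −1/40, so |u(2) − α| = 1/40.
|u(1) − α|² = 1/16.
Ratio = (1/40) / (1/16) = 2/5.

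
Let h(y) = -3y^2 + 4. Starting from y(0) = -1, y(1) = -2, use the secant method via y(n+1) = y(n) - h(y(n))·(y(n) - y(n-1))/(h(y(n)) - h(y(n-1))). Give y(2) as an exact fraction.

h(-1) = 1, h(-2) = -8. y(2) = (-2) - (-8)·((-2) - (-1))/((-8) - 1) = -10/9.

-10/9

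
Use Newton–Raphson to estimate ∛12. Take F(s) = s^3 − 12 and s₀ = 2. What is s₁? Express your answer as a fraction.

F'(s) = 3s^2.
F(2) = −4, F'(2) = 12, so s₁ = 2 − (−4)/12 = 7/3.

7/3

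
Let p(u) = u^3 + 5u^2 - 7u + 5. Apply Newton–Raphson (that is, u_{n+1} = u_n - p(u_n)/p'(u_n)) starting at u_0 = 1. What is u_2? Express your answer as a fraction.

59/45

p'(u) = 3u^2 + 10u - 7.
p(1) = 4, p'(1) = 6, so u_1 = 1 - 4/6 = 1/3.
p(1/3) = 88/27, p'(1/3) = -10/3, so u_2 = (1/3) - (88/27)/(-10/3) = 59/45.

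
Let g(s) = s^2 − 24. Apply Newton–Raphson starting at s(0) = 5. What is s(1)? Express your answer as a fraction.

g'(s) = 2s.
g(5) = 1, g'(5) = 10, so s(1) = 5 − 1/10 = 49/10.

49/10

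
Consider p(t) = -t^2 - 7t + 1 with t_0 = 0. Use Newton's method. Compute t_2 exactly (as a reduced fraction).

p'(t) = -2t - 7.
p(0) = 1, p'(0) = -7, so t_1 = 0 - 1/(-7) = 1/7.
p(1/7) = -1/49, p'(1/7) = -51/7, so t_2 = (1/7) - (-1/49)/(-51/7) = 50/357.

50/357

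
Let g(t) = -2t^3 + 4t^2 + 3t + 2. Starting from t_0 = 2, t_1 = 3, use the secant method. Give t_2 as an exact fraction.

38/15

g(2) = 8, g(3) = -7. t_2 = 3 - (-7)·(3 - 2)/((-7) - 8) = 38/15.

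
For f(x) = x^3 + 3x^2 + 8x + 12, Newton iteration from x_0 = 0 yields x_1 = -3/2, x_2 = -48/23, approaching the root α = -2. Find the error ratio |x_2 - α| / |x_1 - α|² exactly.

x_1 - α = -3/2 - (-2) = -3/2 + 2 = 1/2, so |x_1 - α| = 1/2.
x_2 - α = -48/23 - (-2) = -48/23 + 2 = -2/23, so |x_2 - α| = 2/23.
|x_1 - α|² = 1/4.
Ratio = (2/23) / (1/4) = 8/23.

8/23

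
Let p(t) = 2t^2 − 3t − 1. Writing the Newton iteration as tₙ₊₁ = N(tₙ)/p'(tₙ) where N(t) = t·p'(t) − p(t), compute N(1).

3

p'(t) = 4t − 3.
N(t) = t·p'(t) − p(t) = t·(4t − 3) − (2t^2 − 3t − 1) = 2t^2 + 1.
N(1) = 3.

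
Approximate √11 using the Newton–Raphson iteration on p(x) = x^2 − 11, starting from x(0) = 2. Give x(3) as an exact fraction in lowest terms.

319201/96240

p'(x) = 2x.
p(2) = −7, p'(2) = 4, so x(1) = 2 − (−7)/4 = 15/4.
p(15/4) = 49/16, p'(15/4) = 15/2, so x(2) = (15/4) − (49/16)/(15/2) = 401/120.
p(401/120) = 2401/14400, p'(401/120) = 401/60, so x(3) = (401/120) − (2401/14400)/(401/60) = 319201/96240.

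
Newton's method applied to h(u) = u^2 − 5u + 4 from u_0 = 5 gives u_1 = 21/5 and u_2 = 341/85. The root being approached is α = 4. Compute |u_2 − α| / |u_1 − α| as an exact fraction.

u_1 − α = 21/5 − 4 = 1/5, so |u_1 − α| = 1/5.
u_2 − α = 341/85 − 4 = 1/85, so |u_2 − α| = 1/85.
Ratio = (1/85) / (1/5) = 1/17.

1/17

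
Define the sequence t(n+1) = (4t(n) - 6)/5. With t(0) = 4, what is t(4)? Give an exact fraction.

t(1) = (4·4 - 6)/5 = 2.
t(2) = (4·2 - 6)/5 = 2/5.
t(3) = (4·(2/5) - 6)/5 = -22/25.
t(4) = (4·(-22/25) - 6)/5 = -238/125.

-238/125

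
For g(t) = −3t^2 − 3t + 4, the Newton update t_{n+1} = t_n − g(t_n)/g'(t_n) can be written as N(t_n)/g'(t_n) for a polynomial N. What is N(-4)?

−52

g'(t) = −6t − 3.
N(t) = t·g'(t) − g(t) = t·(−6t − 3) − (−3t^2 − 3t + 4) = −3t^2 − 4.
N(-4) = −52.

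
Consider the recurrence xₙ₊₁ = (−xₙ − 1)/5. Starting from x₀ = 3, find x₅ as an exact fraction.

x₁ = (−3 − 1)/5 = −4/5.
x₂ = (−(−4/5) − 1)/5 = −1/25.
x₃ = (−(−1/25) − 1)/5 = −24/125.
x₄ = (−(−24/125) − 1)/5 = −101/625.
x₅ = (−(−101/625) − 1)/5 = −524/3125.

−524/3125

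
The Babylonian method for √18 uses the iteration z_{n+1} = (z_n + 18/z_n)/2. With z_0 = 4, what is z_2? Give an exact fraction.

577/136

z_1 = (4 + 18/4)/2 = 17/4.
z_2 = (17/4 + 18/(17/4))/2 = 577/136.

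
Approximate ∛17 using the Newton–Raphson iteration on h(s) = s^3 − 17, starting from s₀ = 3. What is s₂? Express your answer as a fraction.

1050433/408321

h'(s) = 3s^2.
h(3) = 10, h'(3) = 27, so s₁ = 3 − 10/27 = 71/27.
h(71/27) = 23300/19683, h'(71/27) = 5041/243, so s₂ = (71/27) − (23300/19683)/(5041/243) = 1050433/408321.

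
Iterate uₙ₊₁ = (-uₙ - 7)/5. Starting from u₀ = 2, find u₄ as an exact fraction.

-726/625

u₁ = (-2 - 7)/5 = -9/5.
u₂ = (-(-9/5) - 7)/5 = -26/25.
u₃ = (-(-26/25) - 7)/5 = -149/125.
u₄ = (-(-149/125) - 7)/5 = -726/625.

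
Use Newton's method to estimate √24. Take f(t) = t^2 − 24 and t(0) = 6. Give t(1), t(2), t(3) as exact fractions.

f'(t) = 2t.
f(6) = 12, f'(6) = 12, so t(1) = 6 − 12/12 = 5.
f(5) = 1, f'(5) = 10, so t(2) = 5 − 1/10 = 49/10.
f(49/10) = 1/100, f'(49/10) = 49/5, so t(3) = (49/10) − (1/100)/(49/5) = 4801/980.

t(1) = 5, t(2) = 49/10, t(3) = 4801/980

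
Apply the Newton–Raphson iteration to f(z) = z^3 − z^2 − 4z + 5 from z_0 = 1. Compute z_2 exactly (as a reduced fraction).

f'(z) = 3z^2 − 2z − 4.
f(1) = 1, f'(1) = −3, so z_1 = 1 − 1/(−3) = 4/3.
f(4/3) = 7/27, f'(4/3) = −4/3, so z_2 = (4/3) − (7/27)/(−4/3) = 55/36.

55/36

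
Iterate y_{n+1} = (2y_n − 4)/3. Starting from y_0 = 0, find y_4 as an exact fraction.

y_1 = (2·0 − 4)/3 = −4/3.
y_2 = (2·(−4/3) − 4)/3 = −20/9.
y_3 = (2·(−20/9) − 4)/3 = −76/27.
y_4 = (2·(−76/27) − 4)/3 = −260/81.

−260/81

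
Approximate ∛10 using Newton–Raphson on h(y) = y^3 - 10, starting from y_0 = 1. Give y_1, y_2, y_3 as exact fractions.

h'(y) = 3y^2.
h(1) = -9, h'(1) = 3, so y_1 = 1 - (-9)/3 = 4.
h(4) = 54, h'(4) = 48, so y_2 = 4 - 54/48 = 23/8.
h(23/8) = 7047/512, h'(23/8) = 1587/64, so y_3 = (23/8) - (7047/512)/(1587/64) = 4909/2116.

y_1 = 4, y_2 = 23/8, y_3 = 4909/2116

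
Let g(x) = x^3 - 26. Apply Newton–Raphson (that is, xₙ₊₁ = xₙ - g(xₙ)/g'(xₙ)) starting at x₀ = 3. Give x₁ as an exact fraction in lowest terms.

80/27

g'(x) = 3x^2.
g(3) = 1, g'(3) = 27, so x₁ = 3 - 1/27 = 80/27.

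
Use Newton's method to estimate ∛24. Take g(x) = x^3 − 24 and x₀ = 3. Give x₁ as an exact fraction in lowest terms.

g'(x) = 3x^2.
g(3) = 3, g'(3) = 27, so x₁ = 3 − 3/27 = 26/9.

26/9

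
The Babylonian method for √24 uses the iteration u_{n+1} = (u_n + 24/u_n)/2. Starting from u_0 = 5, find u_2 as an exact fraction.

4801/980

u_1 = (5 + 24/5)/2 = 49/10.
u_2 = (49/10 + 24/(49/10))/2 = 4801/980.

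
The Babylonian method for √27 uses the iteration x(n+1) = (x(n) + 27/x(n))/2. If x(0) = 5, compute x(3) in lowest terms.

3650401/702520

x(1) = (5 + 27/5)/2 = 26/5.
x(2) = (26/5 + 27/(26/5))/2 = 1351/260.
x(3) = (1351/260 + 27/(1351/260))/2 = 3650401/702520.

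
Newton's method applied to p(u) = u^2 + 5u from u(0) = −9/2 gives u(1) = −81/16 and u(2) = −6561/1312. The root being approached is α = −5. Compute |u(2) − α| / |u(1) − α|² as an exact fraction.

8/41

u(1) − α = −81/16 − (−5) = −81/16 + 5 = −1/16, so |u(1) − α| = 1/16.
u(2) − α = −6561/1312 − (−5) = −6561/1312 + 5 = −1/1312, so |u(2) − α| = 1/1312.
|u(1) − α|² = 1/256.
Ratio = (1/1312) / (1/256) = 8/41.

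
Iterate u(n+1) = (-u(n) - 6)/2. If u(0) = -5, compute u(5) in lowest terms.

-61/32

u(1) = (-(-5) - 6)/2 = -1/2.
u(2) = (-(-1/2) - 6)/2 = -11/4.
u(3) = (-(-11/4) - 6)/2 = -13/8.
u(4) = (-(-13/8) - 6)/2 = -35/16.
u(5) = (-(-35/16) - 6)/2 = -61/32.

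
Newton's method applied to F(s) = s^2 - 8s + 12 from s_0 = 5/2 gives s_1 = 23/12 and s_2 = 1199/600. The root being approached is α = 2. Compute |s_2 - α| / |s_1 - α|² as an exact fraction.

s_1 - α = 23/12 - 2 = -1/12, so |s_1 - α| = 1/12.
s_2 - α = 1199/600 - 2 = -1/600, so |s_2 - α| = 1/600.
|s_1 - α|² = 1/144.
Ratio = (1/600) / (1/144) = 6/25.

6/25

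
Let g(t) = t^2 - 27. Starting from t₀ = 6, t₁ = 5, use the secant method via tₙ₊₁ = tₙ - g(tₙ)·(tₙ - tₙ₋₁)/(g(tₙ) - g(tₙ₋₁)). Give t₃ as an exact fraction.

291/56

g(6) = 9, g(5) = -2. t₂ = 5 - (-2)·(5 - 6)/((-2) - 9) = 57/11.
g(5) = -2, g(57/11) = -18/121. t₃ = (57/11) - (-18/121)·((57/11) - 5)/((-18/121) - (-2)) = 291/56.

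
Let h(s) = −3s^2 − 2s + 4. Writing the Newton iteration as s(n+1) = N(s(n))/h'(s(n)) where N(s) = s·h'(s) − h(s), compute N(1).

−7

h'(s) = −6s − 2.
N(s) = s·h'(s) − h(s) = s·(−6s − 2) − (−3s^2 − 2s + 4) = −3s^2 − 4.
N(1) = −7.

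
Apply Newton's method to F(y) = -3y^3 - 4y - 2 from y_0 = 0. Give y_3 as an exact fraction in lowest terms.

F'(y) = -9y^2 - 4.
F(0) = -2, F'(0) = -4, so y_1 = 0 - (-2)/(-4) = -1/2.
F(-1/2) = 3/8, F'(-1/2) = -25/4, so y_2 = (-1/2) - (3/8)/(-25/4) = -11/25.
F(-11/25) = 243/15625, F'(-11/25) = -3589/625, so y_3 = (-11/25) - (243/15625)/(-3589/625) = -39236/89725.

-39236/89725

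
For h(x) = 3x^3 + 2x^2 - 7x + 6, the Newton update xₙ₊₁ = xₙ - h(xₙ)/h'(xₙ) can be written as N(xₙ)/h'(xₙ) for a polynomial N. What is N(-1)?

-10

h'(x) = 9x^2 + 4x - 7.
N(x) = x·h'(x) - h(x) = x·(9x^2 + 4x - 7) - (3x^3 + 2x^2 - 7x + 6) = 6x^3 + 2x^2 - 6.
N(-1) = -10.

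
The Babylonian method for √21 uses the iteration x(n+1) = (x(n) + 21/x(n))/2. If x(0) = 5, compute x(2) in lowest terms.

527/115

x(1) = (5 + 21/5)/2 = 23/5.
x(2) = (23/5 + 21/(23/5))/2 = 527/115.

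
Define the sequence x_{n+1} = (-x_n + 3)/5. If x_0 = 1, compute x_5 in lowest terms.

x_1 = (-1 + 3)/5 = 2/5.
x_2 = (-(2/5) + 3)/5 = 13/25.
x_3 = (-(13/25) + 3)/5 = 62/125.
x_4 = (-(62/125) + 3)/5 = 313/625.
x_5 = (-(313/625) + 3)/5 = 1562/3125.

1562/3125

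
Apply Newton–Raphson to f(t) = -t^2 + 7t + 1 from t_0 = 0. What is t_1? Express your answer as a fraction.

-1/7

f'(t) = -2t + 7.
f(0) = 1, f'(0) = 7, so t_1 = 0 - 1/7 = -1/7.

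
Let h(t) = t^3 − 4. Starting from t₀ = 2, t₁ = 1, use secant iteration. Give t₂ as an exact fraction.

10/7

h(2) = 4, h(1) = −3. t₂ = 1 − (−3)·(1 − 2)/((−3) − 4) = 10/7.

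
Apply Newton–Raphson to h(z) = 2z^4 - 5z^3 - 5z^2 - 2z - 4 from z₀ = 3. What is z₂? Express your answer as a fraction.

h'(z) = 8z^3 - 15z^2 - 10z - 2.
h(3) = -28, h'(3) = 49, so z₁ = 3 - (-28)/49 = 25/7.
h(25/7) = 54496/2401, h'(25/7) = 46439/343, so z₂ = (25/7) - (54496/2401)/(46439/343) = 1106479/325073.

1106479/325073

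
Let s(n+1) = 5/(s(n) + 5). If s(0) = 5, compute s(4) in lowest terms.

s(1) = 5/(5 + 5) = 1/2.
s(2) = 5/(1/2 + 5) = 10/11.
s(3) = 5/(10/11 + 5) = 11/13.
s(4) = 5/(11/13 + 5) = 65/76.

65/76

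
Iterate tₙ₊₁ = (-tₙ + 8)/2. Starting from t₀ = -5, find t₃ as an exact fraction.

t₁ = (-(-5) + 8)/2 = 13/2.
t₂ = (-(13/2) + 8)/2 = 3/4.
t₃ = (-(3/4) + 8)/2 = 29/8.

29/8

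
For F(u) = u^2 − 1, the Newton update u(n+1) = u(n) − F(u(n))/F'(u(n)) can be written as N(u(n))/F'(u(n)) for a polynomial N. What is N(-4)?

F'(u) = 2u.
N(u) = u·F'(u) − F(u) = u·(2u) − (u^2 − 1) = u^2 + 1.
N(-4) = 17.

17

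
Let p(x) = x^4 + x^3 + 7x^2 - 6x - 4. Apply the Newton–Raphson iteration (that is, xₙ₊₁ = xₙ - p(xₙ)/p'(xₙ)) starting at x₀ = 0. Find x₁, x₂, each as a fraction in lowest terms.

x₁ = -2/3, x₂ = -96/205

p'(x) = 4x^3 + 3x^2 + 14x - 6.
p(0) = -4, p'(0) = -6, so x₁ = 0 - (-4)/(-6) = -2/3.
p(-2/3) = 244/81, p'(-2/3) = -410/27, so x₂ = (-2/3) - (244/81)/(-410/27) = -96/205.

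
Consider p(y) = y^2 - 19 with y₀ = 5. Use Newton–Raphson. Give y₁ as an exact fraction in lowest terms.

22/5

p'(y) = 2y.
p(5) = 6, p'(5) = 10, so y₁ = 5 - 6/10 = 22/5.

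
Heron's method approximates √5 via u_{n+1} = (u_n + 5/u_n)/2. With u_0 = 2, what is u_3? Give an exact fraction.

51841/23184

u_1 = (2 + 5/2)/2 = 9/4.
u_2 = (9/4 + 5/(9/4))/2 = 161/72.
u_3 = (161/72 + 5/(161/72))/2 = 51841/23184.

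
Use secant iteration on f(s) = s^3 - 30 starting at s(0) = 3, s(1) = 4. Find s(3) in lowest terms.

f(3) = -3, f(4) = 34. s(2) = 4 - 34·(4 - 3)/(34 - (-3)) = 114/37.
f(4) = 34, f(114/37) = -38046/50653. s(3) = (114/37) - (-38046/50653)·((114/37) - 4)/((-38046/50653) - 34) = 80271/25886.

80271/25886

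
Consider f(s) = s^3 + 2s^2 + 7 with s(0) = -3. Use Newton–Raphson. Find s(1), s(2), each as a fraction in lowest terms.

s(1) = -43/15, s(2) = -127169/44505

f'(s) = 3s^2 + 4s.
f(-3) = -2, f'(-3) = 15, so s(1) = (-3) - (-2)/15 = -43/15.
f(-43/15) = -412/3375, f'(-43/15) = 989/75, so s(2) = (-43/15) - (-412/3375)/(989/75) = -127169/44505.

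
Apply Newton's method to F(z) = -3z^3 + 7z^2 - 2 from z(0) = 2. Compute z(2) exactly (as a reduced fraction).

F'(z) = -9z^2 + 14z.
F(2) = 2, F'(2) = -8, so z(1) = 2 - 2/(-8) = 9/4.
F(9/4) = -47/64, F'(9/4) = -225/16, so z(2) = (9/4) - (-47/64)/(-225/16) = 989/450.

989/450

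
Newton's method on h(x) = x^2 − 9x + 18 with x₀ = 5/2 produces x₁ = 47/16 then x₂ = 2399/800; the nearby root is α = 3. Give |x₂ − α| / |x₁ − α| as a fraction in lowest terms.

x₁ − α = 47/16 − 3 = −1/16, so |x₁ − α| = 1/16.
x₂ − α = 2399/800 − 3 = −1/800, so |x₂ − α| = 1/800.
Ratio = (1/800) / (1/16) = 1/50.

1/50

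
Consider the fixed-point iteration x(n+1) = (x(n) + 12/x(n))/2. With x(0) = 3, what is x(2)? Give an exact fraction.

97/28

x(1) = (3 + 12/3)/2 = 7/2.
x(2) = (7/2 + 12/(7/2))/2 = 97/28.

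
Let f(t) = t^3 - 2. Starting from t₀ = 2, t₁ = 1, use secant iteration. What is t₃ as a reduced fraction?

218/169

f(2) = 6, f(1) = -1. t₂ = 1 - (-1)·(1 - 2)/((-1) - 6) = 8/7.
f(1) = -1, f(8/7) = -174/343. t₃ = (8/7) - (-174/343)·((8/7) - 1)/((-174/343) - (-1)) = 218/169.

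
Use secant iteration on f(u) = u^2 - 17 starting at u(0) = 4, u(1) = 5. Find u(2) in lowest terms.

37/9

f(4) = -1, f(5) = 8. u(2) = 5 - 8·(5 - 4)/(8 - (-1)) = 37/9.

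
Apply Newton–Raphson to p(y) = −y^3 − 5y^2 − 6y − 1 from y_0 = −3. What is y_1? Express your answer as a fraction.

−10/3

p'(y) = −3y^2 − 10y − 6.
p(−3) = −1, p'(−3) = −3, so y_1 = (−3) − (−1)/(−3) = −10/3.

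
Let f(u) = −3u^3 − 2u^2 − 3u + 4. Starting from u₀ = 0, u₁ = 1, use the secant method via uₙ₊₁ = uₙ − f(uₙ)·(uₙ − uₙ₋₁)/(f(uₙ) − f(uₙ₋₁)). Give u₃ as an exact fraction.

f(0) = 4, f(1) = −4. u₂ = 1 − (−4)·(1 − 0)/((−4) − 4) = 1/2.
f(1) = −4, f(1/2) = 13/8. u₃ = (1/2) − (13/8)·((1/2) − 1)/((13/8) − (−4)) = 29/45.

29/45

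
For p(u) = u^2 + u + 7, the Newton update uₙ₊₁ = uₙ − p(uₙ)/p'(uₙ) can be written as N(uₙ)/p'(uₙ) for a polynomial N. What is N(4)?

p'(u) = 2u + 1.
N(u) = u·p'(u) − p(u) = u·(2u + 1) − (u^2 + u + 7) = u^2 − 7.
N(4) = 9.

9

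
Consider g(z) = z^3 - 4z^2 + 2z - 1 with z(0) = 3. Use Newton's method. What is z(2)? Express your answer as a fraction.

6623/1865

g'(z) = 3z^2 - 8z + 2.
g(3) = -4, g'(3) = 5, so z(1) = 3 - (-4)/5 = 19/5.
g(19/5) = 464/125, g'(19/5) = 373/25, so z(2) = (19/5) - (464/125)/(373/25) = 6623/1865.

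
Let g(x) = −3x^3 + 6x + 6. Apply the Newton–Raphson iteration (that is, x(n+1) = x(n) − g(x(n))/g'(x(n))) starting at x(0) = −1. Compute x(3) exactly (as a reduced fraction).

g'(x) = −9x^2 + 6.
g(−1) = 3, g'(−1) = −3, so x(1) = (−1) − 3/(−3) = 0.
g(0) = 6, g'(0) = 6, so x(2) = 0 − 6/6 = −1.
g(−1) = 3, g'(−1) = −3, so x(3) = (−1) − 3/(−3) = 0.

0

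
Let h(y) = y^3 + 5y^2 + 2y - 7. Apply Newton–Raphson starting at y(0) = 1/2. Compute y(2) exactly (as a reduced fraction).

93265/98766

h'(y) = 3y^2 + 10y + 2.
h(1/2) = -37/8, h'(1/2) = 31/4, so y(1) = (1/2) - (-37/8)/(31/4) = 34/31.
h(34/31) = 75295/29791, h'(34/31) = 15930/961, so y(2) = (34/31) - (75295/29791)/(15930/961) = 93265/98766.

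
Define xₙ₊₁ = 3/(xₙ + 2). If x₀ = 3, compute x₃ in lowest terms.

x₁ = 3/(3 + 2) = 3/5.
x₂ = 3/(3/5 + 2) = 15/13.
x₃ = 3/(15/13 + 2) = 39/41.

39/41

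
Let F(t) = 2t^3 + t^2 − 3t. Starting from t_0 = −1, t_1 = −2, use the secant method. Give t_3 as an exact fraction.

F(−1) = 2, F(−2) = −6. t_2 = (−2) − (−6)·((−2) − (−1))/((−6) − 2) = −5/4.
F(−2) = −6, F(−5/4) = 45/32. t_3 = (−5/4) − (45/32)·((−5/4) − (−2))/((45/32) − (−6)) = −110/79.

−110/79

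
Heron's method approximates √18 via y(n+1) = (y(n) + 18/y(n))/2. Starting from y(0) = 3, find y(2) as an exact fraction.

17/4

y(1) = (3 + 18/3)/2 = 9/2.
y(2) = (9/2 + 18/(9/2))/2 = 17/4.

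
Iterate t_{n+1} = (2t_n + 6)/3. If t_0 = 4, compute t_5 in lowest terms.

t_1 = (2·4 + 6)/3 = 14/3.
t_2 = (2·(14/3) + 6)/3 = 46/9.
t_3 = (2·(46/9) + 6)/3 = 146/27.
t_4 = (2·(146/27) + 6)/3 = 454/81.
t_5 = (2·(454/81) + 6)/3 = 1394/243.

1394/243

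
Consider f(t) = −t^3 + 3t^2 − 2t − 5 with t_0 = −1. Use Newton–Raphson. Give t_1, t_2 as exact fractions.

f'(t) = −3t^2 + 6t − 2.
f(−1) = 1, f'(−1) = −11, so t_1 = (−1) − 1/(−11) = −10/11.
f(−10/11) = 65/1331, f'(−10/11) = −1202/121, so t_2 = (−10/11) − (65/1331)/(−1202/121) = −11955/13222.

t_1 = −10/11, t_2 = −11955/13222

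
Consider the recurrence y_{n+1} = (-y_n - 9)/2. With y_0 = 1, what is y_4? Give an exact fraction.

-11/4

y_1 = (-1 - 9)/2 = -5.
y_2 = (-(-5) - 9)/2 = -2.
y_3 = (-(-2) - 9)/2 = -7/2.
y_4 = (-(-7/2) - 9)/2 = -11/4.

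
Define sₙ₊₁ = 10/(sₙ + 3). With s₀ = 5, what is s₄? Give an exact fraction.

910/443

s₁ = 10/(5 + 3) = 5/4.
s₂ = 10/(5/4 + 3) = 40/17.
s₃ = 10/(40/17 + 3) = 170/91.
s₄ = 10/(170/91 + 3) = 910/443.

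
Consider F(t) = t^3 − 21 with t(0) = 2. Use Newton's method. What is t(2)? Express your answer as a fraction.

F'(t) = 3t^2.
F(2) = −13, F'(2) = 12, so t(1) = 2 − (−13)/12 = 37/12.
F(37/12) = 14365/1728, F'(37/12) = 1369/48, so t(2) = (37/12) − (14365/1728)/(1369/48) = 68797/24642.

68797/24642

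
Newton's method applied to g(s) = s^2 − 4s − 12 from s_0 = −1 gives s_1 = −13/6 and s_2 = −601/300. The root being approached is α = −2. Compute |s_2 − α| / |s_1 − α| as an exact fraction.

1/50

s_1 − α = −13/6 − (−2) = −13/6 + 2 = −1/6, so |s_1 − α| = 1/6.
s_2 − α = −601/300 − (−2) = −601/300 + 2 = −1/300, so |s_2 − α| = 1/300.
Ratio = (1/300) / (1/6) = 1/50.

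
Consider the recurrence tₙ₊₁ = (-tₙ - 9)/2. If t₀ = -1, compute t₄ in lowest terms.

-23/8

t₁ = (-(-1) - 9)/2 = -4.
t₂ = (-(-4) - 9)/2 = -5/2.
t₃ = (-(-5/2) - 9)/2 = -13/4.
t₄ = (-(-13/4) - 9)/2 = -23/8.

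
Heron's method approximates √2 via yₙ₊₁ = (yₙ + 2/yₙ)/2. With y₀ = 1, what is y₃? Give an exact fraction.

577/408

y₁ = (1 + 2/1)/2 = 3/2.
y₂ = (3/2 + 2/(3/2))/2 = 17/12.
y₃ = (17/12 + 2/(17/12))/2 = 577/408.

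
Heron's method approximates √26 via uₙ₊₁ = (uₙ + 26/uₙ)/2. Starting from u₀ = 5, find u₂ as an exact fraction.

5201/1020

u₁ = (5 + 26/5)/2 = 51/10.
u₂ = (51/10 + 26/(51/10))/2 = 5201/1020.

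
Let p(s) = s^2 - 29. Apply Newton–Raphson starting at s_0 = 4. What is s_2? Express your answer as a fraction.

3881/720

p'(s) = 2s.
p(4) = -13, p'(4) = 8, so s_1 = 4 - (-13)/8 = 45/8.
p(45/8) = 169/64, p'(45/8) = 45/4, so s_2 = (45/8) - (169/64)/(45/4) = 3881/720.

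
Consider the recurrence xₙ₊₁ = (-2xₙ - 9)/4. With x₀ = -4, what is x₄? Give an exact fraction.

x₁ = (-2·(-4) - 9)/4 = -1/4.
x₂ = (-2·(-1/4) - 9)/4 = -17/8.
x₃ = (-2·(-17/8) - 9)/4 = -19/16.
x₄ = (-2·(-19/16) - 9)/4 = -53/32.

-53/32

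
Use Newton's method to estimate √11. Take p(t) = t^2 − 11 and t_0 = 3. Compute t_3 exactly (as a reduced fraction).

79201/23880

p'(t) = 2t.
p(3) = −2, p'(3) = 6, so t_1 = 3 − (−2)/6 = 10/3.
p(10/3) = 1/9, p'(10/3) = 20/3, so t_2 = (10/3) − (1/9)/(20/3) = 199/60.
p(199/60) = 1/3600, p'(199/60) = 199/30, so t_3 = (199/60) − (1/3600)/(199/30) = 79201/23880.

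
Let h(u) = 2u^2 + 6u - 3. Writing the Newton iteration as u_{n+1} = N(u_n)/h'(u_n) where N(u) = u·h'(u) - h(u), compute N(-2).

h'(u) = 4u + 6.
N(u) = u·h'(u) - h(u) = u·(4u + 6) - (2u^2 + 6u - 3) = 2u^2 + 3.
N(-2) = 11.

11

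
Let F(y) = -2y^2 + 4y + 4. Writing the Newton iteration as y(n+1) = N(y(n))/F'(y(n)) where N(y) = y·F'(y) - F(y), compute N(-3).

F'(y) = -4y + 4.
N(y) = y·F'(y) - F(y) = y·(-4y + 4) - (-2y^2 + 4y + 4) = -2y^2 - 4.
N(-3) = -22.

-22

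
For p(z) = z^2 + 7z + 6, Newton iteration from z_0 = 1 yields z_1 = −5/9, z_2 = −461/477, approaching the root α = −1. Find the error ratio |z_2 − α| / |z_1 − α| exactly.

z_1 − α = −5/9 − (−1) = −5/9 + 1 = 4/9, so |z_1 − α| = 4/9.
z_2 − α = −461/477 − (−1) = −461/477 + 1 = 16/477, so |z_2 − α| = 16/477.
Ratio = (16/477) / (4/9) = 4/53.

4/53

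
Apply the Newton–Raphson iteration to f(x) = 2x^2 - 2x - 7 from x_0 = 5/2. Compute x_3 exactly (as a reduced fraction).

f'(x) = 4x - 2.
f(5/2) = 1/2, f'(5/2) = 8, so x_1 = (5/2) - (1/2)/8 = 39/16.
f(39/16) = 1/128, f'(39/16) = 31/4, so x_2 = (39/16) - (1/128)/(31/4) = 2417/992.
f(2417/992) = 1/492032, f'(2417/992) = 1921/248, so x_3 = (2417/992) - (1/492032)/(1921/248) = 9286113/3811264.

9286113/3811264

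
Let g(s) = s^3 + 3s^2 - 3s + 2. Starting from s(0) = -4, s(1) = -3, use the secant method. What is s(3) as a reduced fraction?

-7838/1993

g(-4) = -2, g(-3) = 11. s(2) = (-3) - 11·((-3) - (-4))/(11 - (-2)) = -50/13.
g(-3) = 11, g(-50/13) = 2244/2197. s(3) = (-50/13) - (2244/2197)·((-50/13) - (-3))/((2244/2197) - 11) = -7838/1993.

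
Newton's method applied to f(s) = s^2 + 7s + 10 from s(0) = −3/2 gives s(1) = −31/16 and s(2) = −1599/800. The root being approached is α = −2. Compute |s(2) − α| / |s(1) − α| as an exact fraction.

s(1) − α = −31/16 − (−2) = −31/16 + 2 = 1/16, so |s(1) − α| = 1/16.
s(2) − α = −1599/800 − (−2) = −1599/800 + 2 = 1/800, so |s(2) − α| = 1/800.
Ratio = (1/800) / (1/16) = 1/50.

1/50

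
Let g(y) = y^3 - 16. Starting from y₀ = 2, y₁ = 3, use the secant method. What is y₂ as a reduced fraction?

g(2) = -8, g(3) = 11. y₂ = 3 - 11·(3 - 2)/(11 - (-8)) = 46/19.

46/19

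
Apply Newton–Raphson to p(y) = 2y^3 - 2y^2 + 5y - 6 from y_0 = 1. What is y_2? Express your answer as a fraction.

p'(y) = 6y^2 - 4y + 5.
p(1) = -1, p'(1) = 7, so y_1 = 1 - (-1)/7 = 8/7.
p(8/7) = 30/343, p'(8/7) = 405/49, so y_2 = (8/7) - (30/343)/(405/49) = 214/189.

214/189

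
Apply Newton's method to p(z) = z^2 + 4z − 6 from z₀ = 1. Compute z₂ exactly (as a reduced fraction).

265/228

p'(z) = 2z + 4.
p(1) = −1, p'(1) = 6, so z₁ = 1 − (−1)/6 = 7/6.
p(7/6) = 1/36, p'(7/6) = 19/3, so z₂ = (7/6) − (1/36)/(19/3) = 265/228.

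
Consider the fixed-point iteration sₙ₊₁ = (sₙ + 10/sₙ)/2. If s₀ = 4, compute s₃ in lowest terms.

s₁ = (4 + 10/4)/2 = 13/4.
s₂ = (13/4 + 10/(13/4))/2 = 329/104.
s₃ = (329/104 + 10/(329/104))/2 = 216401/68432.

216401/68432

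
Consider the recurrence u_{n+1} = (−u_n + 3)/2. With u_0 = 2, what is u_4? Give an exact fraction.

17/16

u_1 = (−2 + 3)/2 = 1/2.
u_2 = (−(1/2) + 3)/2 = 5/4.
u_3 = (−(5/4) + 3)/2 = 7/8.
u_4 = (−(7/8) + 3)/2 = 17/16.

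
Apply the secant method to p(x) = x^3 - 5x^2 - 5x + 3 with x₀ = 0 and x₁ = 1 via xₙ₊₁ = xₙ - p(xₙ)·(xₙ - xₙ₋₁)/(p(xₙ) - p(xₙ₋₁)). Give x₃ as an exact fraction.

19/46

p(0) = 3, p(1) = -6. x₂ = 1 - (-6)·(1 - 0)/((-6) - 3) = 1/3.
p(1) = -6, p(1/3) = 22/27. x₃ = (1/3) - (22/27)·((1/3) - 1)/((22/27) - (-6)) = 19/46.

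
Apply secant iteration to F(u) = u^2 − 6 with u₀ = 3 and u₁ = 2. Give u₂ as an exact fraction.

12/5

F(3) = 3, F(2) = −2. u₂ = 2 − (−2)·(2 − 3)/((−2) − 3) = 12/5.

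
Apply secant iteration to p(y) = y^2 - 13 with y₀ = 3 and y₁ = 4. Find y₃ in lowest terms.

191/53

p(3) = -4, p(4) = 3. y₂ = 4 - 3·(4 - 3)/(3 - (-4)) = 25/7.
p(4) = 3, p(25/7) = -12/49. y₃ = (25/7) - (-12/49)·((25/7) - 4)/((-12/49) - 3) = 191/53.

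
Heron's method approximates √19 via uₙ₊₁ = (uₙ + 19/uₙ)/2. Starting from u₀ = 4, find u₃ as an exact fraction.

11916881/2733920

u₁ = (4 + 19/4)/2 = 35/8.
u₂ = (35/8 + 19/(35/8))/2 = 2441/560.
u₃ = (2441/560 + 19/(2441/560))/2 = 11916881/2733920.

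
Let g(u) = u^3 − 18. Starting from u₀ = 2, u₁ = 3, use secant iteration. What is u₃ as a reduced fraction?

2402/921

g(2) = −10, g(3) = 9. u₂ = 3 − 9·(3 − 2)/(9 − (−10)) = 48/19.
g(3) = 9, g(48/19) = −12870/6859. u₃ = (48/19) − (−12870/6859)·((48/19) − 3)/((−12870/6859) − 9) = 2402/921.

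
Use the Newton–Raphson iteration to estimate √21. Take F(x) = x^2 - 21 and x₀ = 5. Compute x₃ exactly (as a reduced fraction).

277727/60605

F'(x) = 2x.
F(5) = 4, F'(5) = 10, so x₁ = 5 - 4/10 = 23/5.
F(23/5) = 4/25, F'(23/5) = 46/5, so x₂ = (23/5) - (4/25)/(46/5) = 527/115.
F(527/115) = 4/13225, F'(527/115) = 1054/115, so x₃ = (527/115) - (4/13225)/(1054/115) = 277727/60605.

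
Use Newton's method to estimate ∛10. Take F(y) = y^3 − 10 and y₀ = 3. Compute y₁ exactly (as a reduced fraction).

64/27

F'(y) = 3y^2.
F(3) = 17, F'(3) = 27, so y₁ = 3 − 17/27 = 64/27.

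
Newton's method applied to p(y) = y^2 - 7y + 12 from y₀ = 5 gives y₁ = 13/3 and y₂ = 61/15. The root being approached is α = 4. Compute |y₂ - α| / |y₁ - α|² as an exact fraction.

3/5

y₁ - α = 13/3 - 4 = 1/3, so |y₁ - α| = 1/3.
y₂ - α = 61/15 - 4 = 1/15, so |y₂ - α| = 1/15.
|y₁ - α|² = 1/9.
Ratio = (1/15) / (1/9) = 3/5.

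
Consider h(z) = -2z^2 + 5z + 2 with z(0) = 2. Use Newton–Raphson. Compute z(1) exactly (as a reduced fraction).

h'(z) = -4z + 5.
h(2) = 4, h'(2) = -3, so z(1) = 2 - 4/(-3) = 10/3.

10/3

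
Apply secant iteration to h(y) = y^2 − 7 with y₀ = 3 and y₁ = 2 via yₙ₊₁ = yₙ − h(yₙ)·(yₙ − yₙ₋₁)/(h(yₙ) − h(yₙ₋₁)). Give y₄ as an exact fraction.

h(3) = 2, h(2) = −3. y₂ = 2 − (−3)·(2 − 3)/((−3) − 2) = 13/5.
h(2) = −3, h(13/5) = −6/25. y₃ = (13/5) − (−6/25)·((13/5) − 2)/((−6/25) − (−3)) = 61/23.
h(13/5) = −6/25, h(61/23) = 18/529. y₄ = (61/23) − (18/529)·((61/23) − (13/5))/((18/529) − (−6/25)) = 799/302.

799/302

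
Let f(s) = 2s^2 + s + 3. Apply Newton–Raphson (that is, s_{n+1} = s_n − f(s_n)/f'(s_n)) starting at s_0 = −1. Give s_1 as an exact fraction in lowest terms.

f'(s) = 4s + 1.
f(−1) = 4, f'(−1) = −3, so s_1 = (−1) − 4/(−3) = 1/3.

1/3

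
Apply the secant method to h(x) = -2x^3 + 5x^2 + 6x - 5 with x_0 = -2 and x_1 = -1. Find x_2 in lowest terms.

-27/23

h(-2) = 19, h(-1) = -4. x_2 = (-1) - (-4)·((-1) - (-2))/((-4) - 19) = -27/23.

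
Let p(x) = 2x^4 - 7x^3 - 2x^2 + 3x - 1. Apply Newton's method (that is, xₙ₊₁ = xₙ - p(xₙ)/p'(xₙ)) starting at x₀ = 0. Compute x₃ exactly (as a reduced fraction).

-67613/81210

p'(x) = 8x^3 - 21x^2 - 4x + 3.
p(0) = -1, p'(0) = 3, so x₁ = 0 - (-1)/3 = 1/3.
p(1/3) = -37/81, p'(1/3) = -10/27, so x₂ = (1/3) - (-37/81)/(-10/27) = -9/10.
p(-9/10) = 1369/1250, p'(-9/10) = -8121/500, so x₃ = (-9/10) - (1369/1250)/(-8121/500) = -67613/81210.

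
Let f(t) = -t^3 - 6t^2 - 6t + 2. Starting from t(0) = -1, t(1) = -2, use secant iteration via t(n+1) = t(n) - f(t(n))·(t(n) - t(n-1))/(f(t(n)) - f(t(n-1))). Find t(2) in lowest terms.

-8/5

f(-1) = 3, f(-2) = -2. t(2) = (-2) - (-2)·((-2) - (-1))/((-2) - 3) = -8/5.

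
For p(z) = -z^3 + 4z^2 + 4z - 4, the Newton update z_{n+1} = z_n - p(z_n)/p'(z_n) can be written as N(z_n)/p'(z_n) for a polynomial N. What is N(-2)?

p'(z) = -3z^2 + 8z + 4.
N(z) = z·p'(z) - p(z) = z·(-3z^2 + 8z + 4) - (-z^3 + 4z^2 + 4z - 4) = -2z^3 + 4z^2 + 4.
N(-2) = 36.

36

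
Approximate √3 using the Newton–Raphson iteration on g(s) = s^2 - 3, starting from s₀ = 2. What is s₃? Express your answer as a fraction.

g'(s) = 2s.
g(2) = 1, g'(2) = 4, so s₁ = 2 - 1/4 = 7/4.
g(7/4) = 1/16, g'(7/4) = 7/2, so s₂ = (7/4) - (1/16)/(7/2) = 97/56.
g(97/56) = 1/3136, g'(97/56) = 97/28, so s₃ = (97/56) - (1/3136)/(97/28) = 18817/10864.

18817/10864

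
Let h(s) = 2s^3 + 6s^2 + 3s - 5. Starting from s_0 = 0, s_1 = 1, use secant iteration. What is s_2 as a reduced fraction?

h(0) = -5, h(1) = 6. s_2 = 1 - 6·(1 - 0)/(6 - (-5)) = 5/11.

5/11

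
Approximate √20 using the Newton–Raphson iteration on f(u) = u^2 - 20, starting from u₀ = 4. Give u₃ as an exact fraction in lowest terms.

51841/11592

f'(u) = 2u.
f(4) = -4, f'(4) = 8, so u₁ = 4 - (-4)/8 = 9/2.
f(9/2) = 1/4, f'(9/2) = 9, so u₂ = (9/2) - (1/4)/9 = 161/36.
f(161/36) = 1/1296, f'(161/36) = 161/18, so u₃ = (161/36) - (1/1296)/(161/18) = 51841/11592.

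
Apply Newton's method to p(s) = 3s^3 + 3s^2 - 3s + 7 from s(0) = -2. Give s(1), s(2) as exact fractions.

s(1) = -43/21, s(2) = -70897/34650

p'(s) = 9s^2 + 6s - 3.
p(-2) = 1, p'(-2) = 21, so s(1) = (-2) - 1/21 = -43/21.
p(-43/21) = -106/3087, p'(-43/21) = 1100/49, so s(2) = (-43/21) - (-106/3087)/(1100/49) = -70897/34650.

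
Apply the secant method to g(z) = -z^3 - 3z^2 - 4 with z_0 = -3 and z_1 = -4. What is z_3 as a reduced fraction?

-316/95

g(-3) = -4, g(-4) = 12. z_2 = (-4) - 12·((-4) - (-3))/(12 - (-4)) = -13/4.
g(-4) = 12, g(-13/4) = -87/64. z_3 = (-13/4) - (-87/64)·((-13/4) - (-4))/((-87/64) - 12) = -316/95.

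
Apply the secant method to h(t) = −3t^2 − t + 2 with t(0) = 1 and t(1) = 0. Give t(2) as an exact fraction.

1/2

h(1) = −2, h(0) = 2. t(2) = 0 − 2·(0 − 1)/(2 − (−2)) = 1/2.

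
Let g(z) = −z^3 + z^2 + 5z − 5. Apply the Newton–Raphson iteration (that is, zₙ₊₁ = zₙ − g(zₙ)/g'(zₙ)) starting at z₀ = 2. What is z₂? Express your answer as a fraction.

g'(z) = −3z^2 + 2z + 5.
g(2) = 1, g'(2) = −3, so z₁ = 2 − 1/(−3) = 7/3.
g(7/3) = −16/27, g'(7/3) = −20/3, so z₂ = (7/3) − (−16/27)/(−20/3) = 101/45.

101/45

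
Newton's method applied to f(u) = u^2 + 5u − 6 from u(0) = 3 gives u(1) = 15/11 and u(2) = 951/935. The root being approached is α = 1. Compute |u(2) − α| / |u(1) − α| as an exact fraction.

u(1) − α = 15/11 − 1 = 4/11, so |u(1) − α| = 4/11.
u(2) − α = 951/935 − 1 = 16/935, so |u(2) − α| = 16/935.
Ratio = (16/935) / (4/11) = 4/85.

4/85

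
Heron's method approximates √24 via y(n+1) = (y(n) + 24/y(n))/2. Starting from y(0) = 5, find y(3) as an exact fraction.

y(1) = (5 + 24/5)/2 = 49/10.
y(2) = (49/10 + 24/(49/10))/2 = 4801/980.
y(3) = (4801/980 + 24/(4801/980))/2 = 46099201/9409960.

46099201/9409960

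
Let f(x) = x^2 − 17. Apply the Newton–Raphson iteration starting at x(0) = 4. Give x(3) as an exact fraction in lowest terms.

9478657/2298912

f'(x) = 2x.
f(4) = −1, f'(4) = 8, so x(1) = 4 − (−1)/8 = 33/8.
f(33/8) = 1/64, f'(33/8) = 33/4, so x(2) = (33/8) − (1/64)/(33/4) = 2177/528.
f(2177/528) = 1/278784, f'(2177/528) = 2177/264, so x(3) = (2177/528) − (1/278784)/(2177/264) = 9478657/2298912.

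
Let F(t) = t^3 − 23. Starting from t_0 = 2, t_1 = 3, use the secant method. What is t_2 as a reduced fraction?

F(2) = −15, F(3) = 4. t_2 = 3 − 4·(3 − 2)/(4 − (−15)) = 53/19.

53/19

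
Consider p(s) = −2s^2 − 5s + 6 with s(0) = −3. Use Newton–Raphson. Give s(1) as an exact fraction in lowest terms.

−24/7

p'(s) = −4s − 5.
p(−3) = 3, p'(−3) = 7, so s(1) = (−3) − 3/7 = −24/7.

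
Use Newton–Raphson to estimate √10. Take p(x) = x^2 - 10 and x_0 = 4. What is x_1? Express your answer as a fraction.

13/4

p'(x) = 2x.
p(4) = 6, p'(4) = 8, so x_1 = 4 - 6/8 = 13/4.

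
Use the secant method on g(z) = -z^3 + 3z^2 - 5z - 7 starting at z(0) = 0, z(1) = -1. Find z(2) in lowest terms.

g(0) = -7, g(-1) = 2. z(2) = (-1) - 2·((-1) - 0)/(2 - (-7)) = -7/9.

-7/9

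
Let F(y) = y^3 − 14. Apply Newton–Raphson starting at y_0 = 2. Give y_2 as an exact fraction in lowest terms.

181/75

F'(y) = 3y^2.
F(2) = −6, F'(2) = 12, so y_1 = 2 − (−6)/12 = 5/2.
F(5/2) = 13/8, F'(5/2) = 75/4, so y_2 = (5/2) − (13/8)/(75/4) = 181/75.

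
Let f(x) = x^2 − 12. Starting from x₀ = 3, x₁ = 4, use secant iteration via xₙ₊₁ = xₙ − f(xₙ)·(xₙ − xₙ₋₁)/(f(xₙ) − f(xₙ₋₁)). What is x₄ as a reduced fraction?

f(3) = −3, f(4) = 4. x₂ = 4 − 4·(4 − 3)/(4 − (−3)) = 24/7.
f(4) = 4, f(24/7) = −12/49. x₃ = (24/7) − (−12/49)·((24/7) − 4)/((−12/49) − 4) = 45/13.
f(24/7) = −12/49, f(45/13) = −3/169. x₄ = (45/13) − (−3/169)·((45/13) − (24/7))/((−3/169) − (−12/49)) = 724/209.

724/209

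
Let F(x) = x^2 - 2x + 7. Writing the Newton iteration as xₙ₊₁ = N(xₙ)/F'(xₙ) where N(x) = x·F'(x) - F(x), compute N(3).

2

F'(x) = 2x - 2.
N(x) = x·F'(x) - F(x) = x·(2x - 2) - (x^2 - 2x + 7) = x^2 - 7.
N(3) = 2.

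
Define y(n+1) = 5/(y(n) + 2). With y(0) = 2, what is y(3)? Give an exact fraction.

65/46

y(1) = 5/(2 + 2) = 5/4.
y(2) = 5/(5/4 + 2) = 20/13.
y(3) = 5/(20/13 + 2) = 65/46.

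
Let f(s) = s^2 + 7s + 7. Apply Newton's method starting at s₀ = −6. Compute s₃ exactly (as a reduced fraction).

f'(s) = 2s + 7.
f(−6) = 1, f'(−6) = −5, so s₁ = (−6) − 1/(−5) = −29/5.
f(−29/5) = 1/25, f'(−29/5) = −23/5, so s₂ = (−29/5) − (1/25)/(−23/5) = −666/115.
f(−666/115) = 1/13225, f'(−666/115) = −527/115, so s₃ = (−666/115) − (1/13225)/(−527/115) = −350981/60605.

−350981/60605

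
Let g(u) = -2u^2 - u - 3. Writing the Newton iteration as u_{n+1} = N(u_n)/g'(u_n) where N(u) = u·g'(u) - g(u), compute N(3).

-15

g'(u) = -4u - 1.
N(u) = u·g'(u) - g(u) = u·(-4u - 1) - (-2u^2 - u - 3) = -2u^2 + 3.
N(3) = -15.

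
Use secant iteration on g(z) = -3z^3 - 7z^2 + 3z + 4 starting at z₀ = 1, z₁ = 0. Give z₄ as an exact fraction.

g(1) = -3, g(0) = 4. z₂ = 0 - 4·(0 - 1)/(4 - (-3)) = 4/7.
g(0) = 4, g(4/7) = 984/343. z₃ = (4/7) - (984/343)·((4/7) - 0)/((984/343) - 4) = 196/97.
g(4/7) = 984/343, g(196/97) = -39489888/912673. z₄ = (196/97) - (-39489888/912673)·((196/97) - (4/7))/((-39489888/912673) - (984/343)) = 9710036/14677949.

9710036/14677949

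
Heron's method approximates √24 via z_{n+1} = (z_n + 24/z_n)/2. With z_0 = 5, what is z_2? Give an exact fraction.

4801/980

z_1 = (5 + 24/5)/2 = 49/10.
z_2 = (49/10 + 24/(49/10))/2 = 4801/980.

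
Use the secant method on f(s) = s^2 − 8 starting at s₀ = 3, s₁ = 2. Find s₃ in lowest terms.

17/6

f(3) = 1, f(2) = −4. s₂ = 2 − (−4)·(2 − 3)/((−4) − 1) = 14/5.
f(2) = −4, f(14/5) = −4/25. s₃ = (14/5) − (−4/25)·((14/5) − 2)/((−4/25) − (−4)) = 17/6.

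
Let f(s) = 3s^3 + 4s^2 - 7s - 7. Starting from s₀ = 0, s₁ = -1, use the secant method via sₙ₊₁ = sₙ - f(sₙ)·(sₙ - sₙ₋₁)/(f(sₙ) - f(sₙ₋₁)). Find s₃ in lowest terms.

f(0) = -7, f(-1) = 1. s₂ = (-1) - 1·((-1) - 0)/(1 - (-7)) = -7/8.
f(-1) = 1, f(-7/8) = 91/512. s₃ = (-7/8) - (91/512)·((-7/8) - (-1))/((91/512) - 1) = -357/421.

-357/421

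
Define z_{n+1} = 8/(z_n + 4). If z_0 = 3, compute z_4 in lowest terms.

z_1 = 8/(3 + 4) = 8/7.
z_2 = 8/(8/7 + 4) = 14/9.
z_3 = 8/(14/9 + 4) = 36/25.
z_4 = 8/(36/25 + 4) = 25/17.

25/17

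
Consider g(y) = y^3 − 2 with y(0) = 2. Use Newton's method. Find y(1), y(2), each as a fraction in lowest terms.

y(1) = 3/2, y(2) = 35/27

g'(y) = 3y^2.
g(2) = 6, g'(2) = 12, so y(1) = 2 − 6/12 = 3/2.
g(3/2) = 11/8, g'(3/2) = 27/4, so y(2) = (3/2) − (11/8)/(27/4) = 35/27.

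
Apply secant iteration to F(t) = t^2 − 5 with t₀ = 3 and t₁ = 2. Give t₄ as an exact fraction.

521/233

F(3) = 4, F(2) = −1. t₂ = 2 − (−1)·(2 − 3)/((−1) − 4) = 11/5.
F(2) = −1, F(11/5) = −4/25. t₃ = (11/5) − (−4/25)·((11/5) − 2)/((−4/25) − (−1)) = 47/21.
F(11/5) = −4/25, F(47/21) = 4/441. t₄ = (47/21) − (4/441)·((47/21) − (11/5))/((4/441) − (−4/25)) = 521/233.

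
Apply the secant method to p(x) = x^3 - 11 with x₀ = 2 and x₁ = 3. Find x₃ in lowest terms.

p(2) = -3, p(3) = 16. x₂ = 3 - 16·(3 - 2)/(16 - (-3)) = 41/19.
p(3) = 16, p(41/19) = -6528/6859. x₃ = (41/19) - (-6528/6859)·((41/19) - 3)/((-6528/6859) - 16) = 16025/7267.

16025/7267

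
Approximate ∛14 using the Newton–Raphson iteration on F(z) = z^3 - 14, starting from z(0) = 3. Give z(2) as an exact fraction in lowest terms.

452213/187272

F'(z) = 3z^2.
F(3) = 13, F'(3) = 27, so z(1) = 3 - 13/27 = 68/27.
F(68/27) = 38870/19683, F'(68/27) = 4624/243, so z(2) = (68/27) - (38870/19683)/(4624/243) = 452213/187272.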